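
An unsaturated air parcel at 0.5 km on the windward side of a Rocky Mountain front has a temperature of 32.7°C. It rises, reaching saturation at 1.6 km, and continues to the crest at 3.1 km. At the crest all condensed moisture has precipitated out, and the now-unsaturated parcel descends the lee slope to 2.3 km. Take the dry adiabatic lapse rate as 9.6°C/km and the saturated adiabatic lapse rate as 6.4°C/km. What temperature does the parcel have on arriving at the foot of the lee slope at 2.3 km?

500 → 1600 m (dry, 9.6°C/km): ΔT = -9.6 × 1.1 = -10.56°C → T = 22.14°C
1600 → 3100 m (saturated, 6.4°C/km): ΔT = -6.4 × 1.5 = -9.6°C → T = 12.54°C
3100 → 2300 m (dry descent, 9.6°C/km): ΔT = +9.6 × 0.8 = +7.68°C → T = 20.22°C

20.22°C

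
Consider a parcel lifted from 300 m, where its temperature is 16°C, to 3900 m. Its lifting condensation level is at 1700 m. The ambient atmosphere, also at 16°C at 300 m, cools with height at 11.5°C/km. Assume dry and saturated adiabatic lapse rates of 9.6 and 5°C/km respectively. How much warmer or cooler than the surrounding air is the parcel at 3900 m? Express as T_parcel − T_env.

+16.96°C (parcel warmer than environment)

Parcel:
  300 → 1700 m (dry, 9.6°C/km): ΔT = -9.6 × 1.4 = -13.44°C → T = 2.56°C
  1700 → 3900 m (saturated, 5°C/km): ΔT = -5 × 2.2 = -11°C → T = -8.44°C
Environment:
  300 → 3900 m (environment, 11.5°C/km): ΔT = -11.5 × 3.6 = -41.4°C → T = -25.4°C
T_parcel − T_env = -8.44 − (-25.4) = +16.96°C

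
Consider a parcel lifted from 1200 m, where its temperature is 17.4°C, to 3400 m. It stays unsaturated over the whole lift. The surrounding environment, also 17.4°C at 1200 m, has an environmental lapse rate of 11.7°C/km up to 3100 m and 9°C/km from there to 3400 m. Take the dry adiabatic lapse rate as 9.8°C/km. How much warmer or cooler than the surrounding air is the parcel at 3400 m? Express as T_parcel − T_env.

+3.37°C (parcel warmer than environment)

Parcel:
  From 1200 m to 3400 m (dry): cools by 9.8 × 2.2 = 21.56°C, giving -4.16°C.
Environment:
  From 1200 m to 3100 m (environment, lower layer): cools by 11.7 × 1.9 = 22.23°C, giving -4.83°C.
  From 3100 m to 3400 m (environment, upper layer): cools by 9 × 0.3 = 2.7°C, giving -7.53°C.
T_parcel − T_env = -4.16 − (-7.53) = +3.37°C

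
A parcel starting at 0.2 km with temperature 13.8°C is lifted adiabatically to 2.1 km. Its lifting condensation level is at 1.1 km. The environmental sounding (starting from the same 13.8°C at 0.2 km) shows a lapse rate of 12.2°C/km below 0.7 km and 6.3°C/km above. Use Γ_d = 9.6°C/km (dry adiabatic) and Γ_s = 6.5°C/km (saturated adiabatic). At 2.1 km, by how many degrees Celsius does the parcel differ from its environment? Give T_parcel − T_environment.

Parcel:
  200 → 1100 m (dry, 9.6°C/km): ΔT = -9.6 × 0.9 = -8.64°C → T = 5.16°C
  1100 → 2100 m (saturated, 6.5°C/km): ΔT = -6.5 × 1 = -6.5°C → T = -1.34°C
Environment:
  200 → 700 m (environment, lower layer, 12.2°C/km): ΔT = -12.2 × 0.5 = -6.1°C → T = 7.7°C
  700 → 2100 m (environment, upper layer, 6.3°C/km): ΔT = -6.3 × 1.4 = -8.82°C → T = -1.12°C
T_parcel − T_env = -1.34 − (-1.12) = -0.22°C

-0.22°C (parcel cooler than environment)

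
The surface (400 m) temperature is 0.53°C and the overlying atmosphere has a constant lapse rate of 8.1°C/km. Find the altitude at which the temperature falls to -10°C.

Height above start = (0.53 − (-10)) / 8.1 = 1.3 km
Altitude = 400 m + 1300 m = 1700 m

1700 m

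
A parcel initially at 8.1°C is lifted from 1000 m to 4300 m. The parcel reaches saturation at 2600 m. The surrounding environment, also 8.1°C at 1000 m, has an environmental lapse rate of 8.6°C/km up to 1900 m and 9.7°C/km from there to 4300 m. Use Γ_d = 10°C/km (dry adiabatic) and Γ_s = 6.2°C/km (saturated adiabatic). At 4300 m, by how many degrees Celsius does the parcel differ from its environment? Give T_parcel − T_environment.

Parcel:
  1000–2600 m, dry: Δz = 1.6 km ⇒ ΔT = -16°C; T = -7.9°C
  2600–4300 m, saturated: Δz = 1.7 km ⇒ ΔT = -10.54°C; T = -18.44°C
Environment:
  1000–1900 m, environment, lower layer: Δz = 0.9 km ⇒ ΔT = -7.74°C; T = 0.36°C
  1900–4300 m, environment, upper layer: Δz = 2.4 km ⇒ ΔT = -23.28°C; T = -22.92°C
T_parcel − T_env = -18.44 − (-22.92) = +4.48°C

+4.48°C (parcel warmer than environment)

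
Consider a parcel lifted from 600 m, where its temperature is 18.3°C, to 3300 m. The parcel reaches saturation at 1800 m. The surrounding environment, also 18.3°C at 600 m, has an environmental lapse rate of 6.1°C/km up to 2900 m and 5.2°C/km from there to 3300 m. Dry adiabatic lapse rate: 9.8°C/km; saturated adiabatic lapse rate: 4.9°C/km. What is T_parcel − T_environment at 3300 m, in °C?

Parcel:
  600–1800 m, dry: Δz = 1.2 km ⇒ ΔT = -11.76°C; T = 6.54°C
  1800–3300 m, saturated: Δz = 1.5 km ⇒ ΔT = -7.35°C; T = -0.81°C
Environment:
  600–2900 m, environment, lower layer: Δz = 2.3 km ⇒ ΔT = -14.03°C; T = 4.27°C
  2900–3300 m, environment, upper layer: Δz = 0.4 km ⇒ ΔT = -2.08°C; T = 2.19°C
T_parcel − T_env = -0.81 − 2.19 = -3°C

-3°C (parcel cooler than environment)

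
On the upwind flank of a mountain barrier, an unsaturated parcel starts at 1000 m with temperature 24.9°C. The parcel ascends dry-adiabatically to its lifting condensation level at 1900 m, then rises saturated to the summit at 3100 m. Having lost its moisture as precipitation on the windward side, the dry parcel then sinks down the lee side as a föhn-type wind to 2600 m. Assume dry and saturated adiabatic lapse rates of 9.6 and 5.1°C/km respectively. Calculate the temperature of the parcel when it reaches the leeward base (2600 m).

14.94°C

1000–1900 m, dry: Δz = 0.9 km ⇒ ΔT = -8.64°C; T = 16.26°C
1900–3100 m, saturated: Δz = 1.2 km ⇒ ΔT = -6.12°C; T = 10.14°C
3100–2600 m, dry descent: Δz = 0.5 km ⇒ ΔT = +4.8°C; T = 14.94°C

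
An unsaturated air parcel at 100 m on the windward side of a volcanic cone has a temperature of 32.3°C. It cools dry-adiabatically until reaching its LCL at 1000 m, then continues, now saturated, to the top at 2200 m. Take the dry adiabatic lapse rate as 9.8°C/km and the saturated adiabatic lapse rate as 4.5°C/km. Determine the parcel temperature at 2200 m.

Dry to 1000 m: -9.8 × 0.9 km = -8.82°C, so T = 23.48°C.
Saturated to 2200 m: -4.5 × 1.2 km = -5.4°C, so T = 18.08°C.

18.08°C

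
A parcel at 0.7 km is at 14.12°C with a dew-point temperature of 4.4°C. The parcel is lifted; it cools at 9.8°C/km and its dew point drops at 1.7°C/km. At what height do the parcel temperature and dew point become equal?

1.9 km

T and T_d converge at 9.8 − 1.7 = 8.1°C per km
Height above start = (14.12 − 4.4) / 8.1 = 1.2 km
LCL altitude = 700 m + 1200 m = 1900 m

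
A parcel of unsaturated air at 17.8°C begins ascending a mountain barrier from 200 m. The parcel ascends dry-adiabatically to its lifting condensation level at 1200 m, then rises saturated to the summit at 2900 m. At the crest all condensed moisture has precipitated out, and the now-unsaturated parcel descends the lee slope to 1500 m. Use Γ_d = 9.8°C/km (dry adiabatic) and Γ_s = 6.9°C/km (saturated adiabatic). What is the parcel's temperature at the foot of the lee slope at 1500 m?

200–1200 m, dry: Δz = 1 km ⇒ ΔT = -9.8°C; T = 8°C
1200–2900 m, saturated: Δz = 1.7 km ⇒ ΔT = -11.73°C; T = -3.73°C
2900–1500 m, dry descent: Δz = 1.4 km ⇒ ΔT = +13.72°C; T = 9.99°C

9.99°C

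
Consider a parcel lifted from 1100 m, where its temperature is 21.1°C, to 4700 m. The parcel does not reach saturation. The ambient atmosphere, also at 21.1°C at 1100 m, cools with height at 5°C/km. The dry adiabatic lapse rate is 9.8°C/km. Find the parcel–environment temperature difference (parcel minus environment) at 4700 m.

Parcel:
  Dry to 4700 m: -9.8 × 3.6 km = -35.28°C, so T = -14.18°C.
Environment:
  Environment to 4700 m: -5 × 3.6 km = -18°C, so T = 3.1°C.
T_parcel − T_env = -14.18 − 3.1 = -17.28°C

-17.28°C (parcel cooler than environment)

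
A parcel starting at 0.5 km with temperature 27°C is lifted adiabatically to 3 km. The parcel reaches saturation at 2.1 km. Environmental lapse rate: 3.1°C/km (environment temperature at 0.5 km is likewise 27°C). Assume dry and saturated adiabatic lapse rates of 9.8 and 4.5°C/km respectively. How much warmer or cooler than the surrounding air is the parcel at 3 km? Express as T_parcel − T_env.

-11.98°C (parcel cooler than environment)

Parcel:
  500 → 2100 m (dry, 9.8°C/km): ΔT = -9.8 × 1.6 = -15.68°C → T = 11.32°C
  2100 → 3000 m (saturated, 4.5°C/km): ΔT = -4.5 × 0.9 = -4.05°C → T = 7.27°C
Environment:
  500 → 3000 m (environment, 3.1°C/km): ΔT = -3.1 × 2.5 = -7.75°C → T = 19.25°C
T_parcel − T_env = 7.27 − 19.25 = -11.98°C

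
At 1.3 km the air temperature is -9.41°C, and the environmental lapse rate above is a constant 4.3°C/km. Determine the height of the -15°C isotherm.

Height above start = (-9.41 − (-15)) / 4.3 = 1.3 km
Altitude = 1300 m + 1300 m = 2600 m

2.6 km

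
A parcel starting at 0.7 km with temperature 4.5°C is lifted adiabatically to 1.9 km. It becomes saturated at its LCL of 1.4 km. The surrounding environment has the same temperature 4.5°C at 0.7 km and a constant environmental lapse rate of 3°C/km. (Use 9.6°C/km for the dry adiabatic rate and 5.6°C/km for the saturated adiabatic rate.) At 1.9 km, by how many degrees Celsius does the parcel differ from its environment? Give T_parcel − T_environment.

Parcel:
  Dry to 1400 m: -9.6 × 0.7 km = -6.72°C, so T = -2.22°C.
  Saturated to 1900 m: -5.6 × 0.5 km = -2.8°C, so T = -5.02°C.
Environment:
  Environment to 1900 m: -3 × 1.2 km = -3.6°C, so T = 0.9°C.
T_parcel − T_env = -5.02 − 0.9 = -5.92°C

-5.92°C (parcel cooler than environment)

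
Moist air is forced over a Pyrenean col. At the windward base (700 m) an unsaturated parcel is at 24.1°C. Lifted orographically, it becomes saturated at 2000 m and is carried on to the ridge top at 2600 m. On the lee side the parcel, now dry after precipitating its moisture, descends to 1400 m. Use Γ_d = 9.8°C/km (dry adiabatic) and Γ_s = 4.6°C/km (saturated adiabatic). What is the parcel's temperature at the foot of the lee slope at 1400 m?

700–2000 m, dry: Δz = 1.3 km ⇒ ΔT = -12.74°C; T = 11.36°C
2000–2600 m, saturated: Δz = 0.6 km ⇒ ΔT = -2.76°C; T = 8.6°C
2600–1400 m, dry descent: Δz = 1.2 km ⇒ ΔT = +11.76°C; T = 20.36°C

20.36°C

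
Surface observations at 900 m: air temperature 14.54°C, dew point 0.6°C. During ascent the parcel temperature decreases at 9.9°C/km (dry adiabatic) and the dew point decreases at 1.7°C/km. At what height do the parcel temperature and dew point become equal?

T and T_d converge at 9.9 − 1.7 = 8.2°C per km
Height above start = (14.54 − 0.6) / 8.2 = 1.7 km
LCL altitude = 900 m + 1700 m = 2600 m

2600 m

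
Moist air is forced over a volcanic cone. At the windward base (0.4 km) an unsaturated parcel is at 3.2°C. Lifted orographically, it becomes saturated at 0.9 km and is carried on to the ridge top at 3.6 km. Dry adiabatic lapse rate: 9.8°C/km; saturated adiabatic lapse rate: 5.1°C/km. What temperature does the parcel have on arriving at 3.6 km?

-15.47°C

400 → 900 m (dry, 9.8°C/km): ΔT = -9.8 × 0.5 = -4.9°C → T = -1.7°C
900 → 3600 m (saturated, 5.1°C/km): ΔT = -5.1 × 2.7 = -13.77°C → T = -15.47°C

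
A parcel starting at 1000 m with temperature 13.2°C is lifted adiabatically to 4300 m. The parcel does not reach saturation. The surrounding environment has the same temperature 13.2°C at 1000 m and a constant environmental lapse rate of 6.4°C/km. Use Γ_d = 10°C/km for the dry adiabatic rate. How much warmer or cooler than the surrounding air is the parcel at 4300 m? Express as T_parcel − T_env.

Parcel:
  From 1000 m to 4300 m (dry): cools by 10 × 3.3 = 33°C, giving -19.8°C.
Environment:
  From 1000 m to 4300 m (environment): cools by 6.4 × 3.3 = 21.12°C, giving -7.92°C.
T_parcel − T_env = -19.8 − (-7.92) = -11.88°C

-11.88°C (parcel cooler than environment)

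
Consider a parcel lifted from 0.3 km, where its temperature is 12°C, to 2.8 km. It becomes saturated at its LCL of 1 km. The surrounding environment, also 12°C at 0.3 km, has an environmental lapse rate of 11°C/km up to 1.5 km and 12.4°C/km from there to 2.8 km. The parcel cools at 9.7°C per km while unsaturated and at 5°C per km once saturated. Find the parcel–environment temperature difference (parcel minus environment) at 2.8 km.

+13.53°C (parcel warmer than environment)

Parcel:
  300–1000 m, dry: Δz = 0.7 km ⇒ ΔT = -6.79°C; T = 5.21°C
  1000–2800 m, saturated: Δz = 1.8 km ⇒ ΔT = -9°C; T = -3.79°C
Environment:
  300–1500 m, environment, lower layer: Δz = 1.2 km ⇒ ΔT = -13.2°C; T = -1.2°C
  1500–2800 m, environment, upper layer: Δz = 1.3 km ⇒ ΔT = -16.12°C; T = -17.32°C
T_parcel − T_env = -3.79 − (-17.32) = +13.53°C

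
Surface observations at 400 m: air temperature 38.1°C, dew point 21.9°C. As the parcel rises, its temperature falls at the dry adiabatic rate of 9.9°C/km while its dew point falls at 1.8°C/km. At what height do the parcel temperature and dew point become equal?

T and T_d converge at 9.9 − 1.8 = 8.1°C per km
Height above start = (38.1 − 21.9) / 8.1 = 2 km
LCL altitude = 400 m + 2000 m = 2400 m

2400 m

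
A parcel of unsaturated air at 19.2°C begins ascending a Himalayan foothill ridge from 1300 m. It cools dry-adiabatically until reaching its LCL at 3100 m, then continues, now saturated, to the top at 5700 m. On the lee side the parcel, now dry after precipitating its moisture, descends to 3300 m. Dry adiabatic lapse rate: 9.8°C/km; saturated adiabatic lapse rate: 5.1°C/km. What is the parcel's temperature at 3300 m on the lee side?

11.82°C

Dry to 3100 m: -9.8 × 1.8 km = -17.64°C, so T = 1.56°C.
Saturated to 5700 m: -5.1 × 2.6 km = -13.26°C, so T = -11.7°C.
Dry descent to 3300 m: +9.8 × 2.4 km = +23.52°C, so T = 11.82°C.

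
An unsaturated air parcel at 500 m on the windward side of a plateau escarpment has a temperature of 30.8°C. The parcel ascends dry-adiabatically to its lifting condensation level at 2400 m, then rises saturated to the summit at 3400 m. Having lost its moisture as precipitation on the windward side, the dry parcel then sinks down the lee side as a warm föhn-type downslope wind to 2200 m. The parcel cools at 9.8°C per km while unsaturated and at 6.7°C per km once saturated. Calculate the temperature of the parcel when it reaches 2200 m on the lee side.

From 500 m to 2400 m (dry): cools by 9.8 × 1.9 = 18.62°C, giving 12.18°C.
From 2400 m to 3400 m (saturated): cools by 6.7 × 1 = 6.7°C, giving 5.48°C.
From 3400 m to 2200 m (dry descent): warms by 9.8 × 1.2 = 11.76°C, giving 17.24°C.

17.24°C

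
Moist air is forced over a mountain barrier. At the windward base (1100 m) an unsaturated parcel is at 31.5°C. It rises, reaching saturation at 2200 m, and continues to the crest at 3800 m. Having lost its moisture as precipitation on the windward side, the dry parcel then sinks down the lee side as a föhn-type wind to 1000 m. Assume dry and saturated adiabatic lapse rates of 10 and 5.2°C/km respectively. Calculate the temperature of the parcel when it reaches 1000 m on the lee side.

1100 → 2200 m (dry, 10°C/km): ΔT = -10 × 1.1 = -11°C → T = 20.5°C
2200 → 3800 m (saturated, 5.2°C/km): ΔT = -5.2 × 1.6 = -8.32°C → T = 12.18°C
3800 → 1000 m (dry descent, 10°C/km): ΔT = +10 × 2.8 = +28°C → T = 40.18°C

40.18°C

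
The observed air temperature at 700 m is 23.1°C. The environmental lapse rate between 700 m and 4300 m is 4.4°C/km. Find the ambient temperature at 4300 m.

Environmental to 4300 m: -4.4 × 3.6 km = -15.84°C, so T = 7.26°C.

7.26°C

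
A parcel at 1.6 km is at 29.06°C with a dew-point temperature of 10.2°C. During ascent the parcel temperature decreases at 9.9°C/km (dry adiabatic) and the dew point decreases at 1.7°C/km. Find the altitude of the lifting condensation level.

3.9 km

T and T_d converge at 9.9 − 1.7 = 8.2°C per km
Height above start = (29.06 − 10.2) / 8.2 = 2.3 km
LCL altitude = 1600 m + 2300 m = 3900 m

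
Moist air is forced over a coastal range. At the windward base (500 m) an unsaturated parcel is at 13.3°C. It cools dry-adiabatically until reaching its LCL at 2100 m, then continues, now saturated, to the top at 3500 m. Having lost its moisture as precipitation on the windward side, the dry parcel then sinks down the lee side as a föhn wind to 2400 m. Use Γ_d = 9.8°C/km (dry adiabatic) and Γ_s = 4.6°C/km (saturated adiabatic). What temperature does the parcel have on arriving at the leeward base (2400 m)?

1.96°C

500 → 2100 m (dry, 9.8°C/km): ΔT = -9.8 × 1.6 = -15.68°C → T = -2.38°C
2100 → 3500 m (saturated, 4.6°C/km): ΔT = -4.6 × 1.4 = -6.44°C → T = -8.82°C
3500 → 2400 m (dry descent, 9.8°C/km): ΔT = +9.8 × 1.1 = +10.78°C → T = 1.96°C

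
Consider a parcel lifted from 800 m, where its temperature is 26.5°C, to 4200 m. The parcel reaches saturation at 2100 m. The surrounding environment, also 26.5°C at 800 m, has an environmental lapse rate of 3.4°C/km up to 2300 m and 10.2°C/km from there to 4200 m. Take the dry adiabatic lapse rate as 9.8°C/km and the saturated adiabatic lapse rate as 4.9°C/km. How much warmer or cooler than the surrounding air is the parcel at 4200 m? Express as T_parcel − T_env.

Parcel:
  Dry to 2100 m: -9.8 × 1.3 km = -12.74°C, so T = 13.76°C.
  Saturated to 4200 m: -4.9 × 2.1 km = -10.29°C, so T = 3.47°C.
Environment:
  Environment, lower layer to 2300 m: -3.4 × 1.5 km = -5.1°C, so T = 21.4°C.
  Environment, upper layer to 4200 m: -10.2 × 1.9 km = -19.38°C, so T = 2.02°C.
T_parcel − T_env = 3.47 − 2.02 = +1.45°C

+1.45°C (parcel warmer than environment)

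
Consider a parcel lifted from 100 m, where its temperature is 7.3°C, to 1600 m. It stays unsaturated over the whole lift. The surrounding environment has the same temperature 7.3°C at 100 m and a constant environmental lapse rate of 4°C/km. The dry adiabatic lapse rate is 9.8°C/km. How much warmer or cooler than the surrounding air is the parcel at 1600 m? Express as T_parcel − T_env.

Parcel:
  100–1600 m, dry: Δz = 1.5 km ⇒ ΔT = -14.7°C; T = -7.4°C
Environment:
  100–1600 m, environment: Δz = 1.5 km ⇒ ΔT = -6°C; T = 1.3°C
T_parcel − T_env = -7.4 − 1.3 = -8.7°C

-8.7°C (parcel cooler than environment)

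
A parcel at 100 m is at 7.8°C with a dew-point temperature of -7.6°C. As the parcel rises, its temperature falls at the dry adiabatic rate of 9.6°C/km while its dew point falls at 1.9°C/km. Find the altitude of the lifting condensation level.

2100 m

T and T_d converge at 9.6 − 1.9 = 7.7°C per km
Height above start = (7.8 − (-7.6)) / 7.7 = 2 km
LCL altitude = 100 m + 2000 m = 2100 m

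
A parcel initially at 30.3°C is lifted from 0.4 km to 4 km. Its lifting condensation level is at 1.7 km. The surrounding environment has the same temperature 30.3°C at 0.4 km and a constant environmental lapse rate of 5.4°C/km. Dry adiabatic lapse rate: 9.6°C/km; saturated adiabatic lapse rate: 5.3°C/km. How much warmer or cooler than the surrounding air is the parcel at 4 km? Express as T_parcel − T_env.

Parcel:
  Dry to 1700 m: -9.6 × 1.3 km = -12.48°C, so T = 17.82°C.
  Saturated to 4000 m: -5.3 × 2.3 km = -12.19°C, so T = 5.63°C.
Environment:
  Environment to 4000 m: -5.4 × 3.6 km = -19.44°C, so T = 10.86°C.
T_parcel − T_env = 5.63 − 10.86 = -5.23°C

-5.23°C (parcel cooler than environment)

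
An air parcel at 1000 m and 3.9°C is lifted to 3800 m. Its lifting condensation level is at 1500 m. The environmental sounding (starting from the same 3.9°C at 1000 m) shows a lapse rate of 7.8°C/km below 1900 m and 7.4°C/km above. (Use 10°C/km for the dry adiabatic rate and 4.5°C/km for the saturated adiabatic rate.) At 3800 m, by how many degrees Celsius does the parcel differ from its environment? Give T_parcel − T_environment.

+5.73°C (parcel warmer than environment)

Parcel:
  From 1000 m to 1500 m (dry): cools by 10 × 0.5 = 5°C, giving -1.1°C.
  From 1500 m to 3800 m (saturated): cools by 4.5 × 2.3 = 10.35°C, giving -11.45°C.
Environment:
  From 1000 m to 1900 m (environment, lower layer): cools by 7.8 × 0.9 = 7.02°C, giving -3.12°C.
  From 1900 m to 3800 m (environment, upper layer): cools by 7.4 × 1.9 = 14.06°C, giving -17.18°C.
T_parcel − T_env = -11.45 − (-17.18) = +5.73°C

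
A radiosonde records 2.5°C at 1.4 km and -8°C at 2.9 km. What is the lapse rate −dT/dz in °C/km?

Γ = −ΔT/Δz = (2.5 − (-8)) / (2900 − 1400) m
  = 10.5°C / 1.5 km = 7°C/km

7°C/km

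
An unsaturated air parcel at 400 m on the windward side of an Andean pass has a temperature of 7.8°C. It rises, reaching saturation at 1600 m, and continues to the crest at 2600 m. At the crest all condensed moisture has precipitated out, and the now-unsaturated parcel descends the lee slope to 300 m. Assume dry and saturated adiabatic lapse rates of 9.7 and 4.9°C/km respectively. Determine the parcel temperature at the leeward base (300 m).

From 400 m to 1600 m (dry): cools by 9.7 × 1.2 = 11.64°C, giving -3.84°C.
From 1600 m to 2600 m (saturated): cools by 4.9 × 1 = 4.9°C, giving -8.74°C.
From 2600 m to 300 m (dry descent): warms by 9.7 × 2.3 = 22.31°C, giving 13.57°C.

13.57°C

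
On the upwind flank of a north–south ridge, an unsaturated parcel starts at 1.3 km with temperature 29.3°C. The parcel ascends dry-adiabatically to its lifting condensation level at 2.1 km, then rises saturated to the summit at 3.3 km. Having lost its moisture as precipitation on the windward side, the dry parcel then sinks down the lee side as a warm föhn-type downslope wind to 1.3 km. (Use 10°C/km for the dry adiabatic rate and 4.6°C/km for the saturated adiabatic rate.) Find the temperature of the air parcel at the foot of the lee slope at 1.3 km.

35.78°C

1300–2100 m, dry: Δz = 0.8 km ⇒ ΔT = -8°C; T = 21.3°C
2100–3300 m, saturated: Δz = 1.2 km ⇒ ΔT = -5.52°C; T = 15.78°C
3300–1300 m, dry descent: Δz = 2 km ⇒ ΔT = +20°C; T = 35.78°C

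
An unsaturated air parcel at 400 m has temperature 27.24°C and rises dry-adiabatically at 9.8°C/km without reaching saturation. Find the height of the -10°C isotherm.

4200 m

Height above start = (27.24 − (-10)) / 9.8 = 3.8 km
Altitude = 400 m + 3800 m = 4200 m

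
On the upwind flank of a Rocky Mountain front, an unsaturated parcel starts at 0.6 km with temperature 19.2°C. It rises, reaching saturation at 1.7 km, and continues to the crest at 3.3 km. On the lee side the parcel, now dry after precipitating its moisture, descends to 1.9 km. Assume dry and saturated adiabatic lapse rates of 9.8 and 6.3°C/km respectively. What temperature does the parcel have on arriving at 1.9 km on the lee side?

From 600 m to 1700 m (dry): cools by 9.8 × 1.1 = 10.78°C, giving 8.42°C.
From 1700 m to 3300 m (saturated): cools by 6.3 × 1.6 = 10.08°C, giving -1.66°C.
From 3300 m to 1900 m (dry descent): warms by 9.8 × 1.4 = 13.72°C, giving 12.06°C.

12.06°C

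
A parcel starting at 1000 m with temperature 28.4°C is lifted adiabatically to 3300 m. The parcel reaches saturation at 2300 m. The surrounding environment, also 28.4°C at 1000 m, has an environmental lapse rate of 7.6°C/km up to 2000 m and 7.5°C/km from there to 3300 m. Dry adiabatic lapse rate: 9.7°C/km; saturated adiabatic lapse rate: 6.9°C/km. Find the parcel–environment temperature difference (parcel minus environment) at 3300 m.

-2.16°C (parcel cooler than environment)

Parcel:
  From 1000 m to 2300 m (dry): cools by 9.7 × 1.3 = 12.61°C, giving 15.79°C.
  From 2300 m to 3300 m (saturated): cools by 6.9 × 1 = 6.9°C, giving 8.89°C.
Environment:
  From 1000 m to 2000 m (environment, lower layer): cools by 7.6 × 1 = 7.6°C, giving 20.8°C.
  From 2000 m to 3300 m (environment, upper layer): cools by 7.5 × 1.3 = 9.75°C, giving 11.05°C.
T_parcel − T_env = 8.89 − 11.05 = -2.16°C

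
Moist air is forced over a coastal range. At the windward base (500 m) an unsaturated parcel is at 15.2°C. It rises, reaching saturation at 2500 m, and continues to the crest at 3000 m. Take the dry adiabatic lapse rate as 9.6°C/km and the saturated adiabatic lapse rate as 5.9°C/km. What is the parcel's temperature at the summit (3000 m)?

-6.95°C

500 → 2500 m (dry, 9.6°C/km): ΔT = -9.6 × 2 = -19.2°C → T = -4°C
2500 → 3000 m (saturated, 5.9°C/km): ΔT = -5.9 × 0.5 = -2.95°C → T = -6.95°C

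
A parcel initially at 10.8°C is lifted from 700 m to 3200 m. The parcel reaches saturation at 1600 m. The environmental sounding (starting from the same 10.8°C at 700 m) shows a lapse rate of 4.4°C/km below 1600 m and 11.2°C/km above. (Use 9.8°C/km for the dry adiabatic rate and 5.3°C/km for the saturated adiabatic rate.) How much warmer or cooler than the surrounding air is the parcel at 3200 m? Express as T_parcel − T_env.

Parcel:
  700 → 1600 m (dry, 9.8°C/km): ΔT = -9.8 × 0.9 = -8.82°C → T = 1.98°C
  1600 → 3200 m (saturated, 5.3°C/km): ΔT = -5.3 × 1.6 = -8.48°C → T = -6.5°C
Environment:
  700 → 1600 m (environment, lower layer, 4.4°C/km): ΔT = -4.4 × 0.9 = -3.96°C → T = 6.84°C
  1600 → 3200 m (environment, upper layer, 11.2°C/km): ΔT = -11.2 × 1.6 = -17.92°C → T = -11.08°C
T_parcel − T_env = -6.5 − (-11.08) = +4.58°C

+4.58°C (parcel warmer than environment)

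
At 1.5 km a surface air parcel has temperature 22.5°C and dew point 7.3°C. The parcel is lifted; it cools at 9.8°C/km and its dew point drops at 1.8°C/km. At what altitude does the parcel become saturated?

3.4 km

T and T_d converge at 9.8 − 1.8 = 8°C per km
Height above start = (22.5 − 7.3) / 8 = 1.9 km
LCL altitude = 1500 m + 1900 m = 3400 m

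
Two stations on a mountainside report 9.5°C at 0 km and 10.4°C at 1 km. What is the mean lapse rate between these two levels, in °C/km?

Γ = −ΔT/Δz = (9.5 − 10.4) / (1000 − 0) m
  = -0.9°C / 1 km = -0.9°C/km

-0.9°C/km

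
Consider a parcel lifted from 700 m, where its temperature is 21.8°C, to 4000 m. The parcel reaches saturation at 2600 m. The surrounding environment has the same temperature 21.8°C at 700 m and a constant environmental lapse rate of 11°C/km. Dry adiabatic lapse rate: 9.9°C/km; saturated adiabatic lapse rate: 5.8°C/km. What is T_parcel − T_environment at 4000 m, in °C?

+9.37°C (parcel warmer than environment)

Parcel:
  700 → 2600 m (dry, 9.9°C/km): ΔT = -9.9 × 1.9 = -18.81°C → T = 2.99°C
  2600 → 4000 m (saturated, 5.8°C/km): ΔT = -5.8 × 1.4 = -8.12°C → T = -5.13°C
Environment:
  700 → 4000 m (environment, 11°C/km): ΔT = -11 × 3.3 = -36.3°C → T = -14.5°C
T_parcel − T_env = -5.13 − (-14.5) = +9.37°C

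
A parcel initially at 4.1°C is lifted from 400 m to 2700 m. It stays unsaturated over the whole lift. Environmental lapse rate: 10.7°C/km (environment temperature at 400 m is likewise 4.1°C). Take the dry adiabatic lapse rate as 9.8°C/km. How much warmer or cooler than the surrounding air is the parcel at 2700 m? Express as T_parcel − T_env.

Parcel:
  400 → 2700 m (dry, 9.8°C/km): ΔT = -9.8 × 2.3 = -22.54°C → T = -18.44°C
Environment:
  400 → 2700 m (environment, 10.7°C/km): ΔT = -10.7 × 2.3 = -24.61°C → T = -20.51°C
T_parcel − T_env = -18.44 − (-20.51) = +2.07°C

+2.07°C (parcel warmer than environment)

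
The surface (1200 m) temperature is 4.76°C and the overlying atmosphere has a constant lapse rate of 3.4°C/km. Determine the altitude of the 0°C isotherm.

Height above start = (4.76 − 0) / 3.4 = 1.4 km
Altitude = 1200 m + 1400 m = 2600 m

2600 m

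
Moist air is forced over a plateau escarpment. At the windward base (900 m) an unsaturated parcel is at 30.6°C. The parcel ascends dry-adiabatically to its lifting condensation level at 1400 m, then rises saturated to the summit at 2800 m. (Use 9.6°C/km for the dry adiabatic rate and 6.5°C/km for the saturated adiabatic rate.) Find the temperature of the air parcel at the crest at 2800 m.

16.7°C

Dry to 1400 m: -9.6 × 0.5 km = -4.8°C, so T = 25.8°C.
Saturated to 2800 m: -6.5 × 1.4 km = -9.1°C, so T = 16.7°C.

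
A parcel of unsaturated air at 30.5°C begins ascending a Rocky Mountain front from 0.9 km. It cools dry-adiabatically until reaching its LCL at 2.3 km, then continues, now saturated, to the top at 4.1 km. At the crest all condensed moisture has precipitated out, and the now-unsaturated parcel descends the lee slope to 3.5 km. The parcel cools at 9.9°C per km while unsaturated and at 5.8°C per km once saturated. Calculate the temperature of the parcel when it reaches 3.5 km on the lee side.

Dry to 2300 m: -9.9 × 1.4 km = -13.86°C, so T = 16.64°C.
Saturated to 4100 m: -5.8 × 1.8 km = -10.44°C, so T = 6.2°C.
Dry descent to 3500 m: +9.9 × 0.6 km = +5.94°C, so T = 12.14°C.

12.14°C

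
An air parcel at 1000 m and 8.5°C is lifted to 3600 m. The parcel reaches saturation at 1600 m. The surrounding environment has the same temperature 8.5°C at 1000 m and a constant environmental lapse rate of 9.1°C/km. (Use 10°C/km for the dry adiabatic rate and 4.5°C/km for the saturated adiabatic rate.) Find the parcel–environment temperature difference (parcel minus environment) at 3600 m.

Parcel:
  1000–1600 m, dry: Δz = 0.6 km ⇒ ΔT = -6°C; T = 2.5°C
  1600–3600 m, saturated: Δz = 2 km ⇒ ΔT = -9°C; T = -6.5°C
Environment:
  1000–3600 m, environment: Δz = 2.6 km ⇒ ΔT = -23.66°C; T = -15.16°C
T_parcel − T_env = -6.5 − (-15.16) = +8.66°C

+8.66°C (parcel warmer than environment)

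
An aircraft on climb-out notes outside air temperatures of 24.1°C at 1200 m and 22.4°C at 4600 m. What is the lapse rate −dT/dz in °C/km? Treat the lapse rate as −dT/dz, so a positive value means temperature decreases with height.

Γ = −ΔT/Δz = (24.1 − 22.4) / (4600 − 1200) m
  = 1.7°C / 3.4 km = 0.5°C/km

0.5°C/km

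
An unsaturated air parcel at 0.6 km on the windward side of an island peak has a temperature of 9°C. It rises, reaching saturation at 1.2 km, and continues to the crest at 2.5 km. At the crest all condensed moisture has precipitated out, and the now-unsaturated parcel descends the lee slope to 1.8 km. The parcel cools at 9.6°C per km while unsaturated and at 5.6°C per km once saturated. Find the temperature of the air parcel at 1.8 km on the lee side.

600 → 1200 m (dry, 9.6°C/km): ΔT = -9.6 × 0.6 = -5.76°C → T = 3.24°C
1200 → 2500 m (saturated, 5.6°C/km): ΔT = -5.6 × 1.3 = -7.28°C → T = -4.04°C
2500 → 1800 m (dry descent, 9.6°C/km): ΔT = +9.6 × 0.7 = +6.72°C → T = 2.68°C

2.68°C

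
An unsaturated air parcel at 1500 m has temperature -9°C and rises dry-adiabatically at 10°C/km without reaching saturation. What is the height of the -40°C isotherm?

4600 m

Height above start = (-9 − (-40)) / 10 = 3.1 km
Altitude = 1500 m + 3100 m = 4600 m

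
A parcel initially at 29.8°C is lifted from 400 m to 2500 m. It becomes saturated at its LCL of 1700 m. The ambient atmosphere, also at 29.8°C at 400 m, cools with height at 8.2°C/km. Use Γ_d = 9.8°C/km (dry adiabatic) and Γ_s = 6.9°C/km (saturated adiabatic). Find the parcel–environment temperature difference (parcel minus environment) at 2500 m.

Parcel:
  Dry to 1700 m: -9.8 × 1.3 km = -12.74°C, so T = 17.06°C.
  Saturated to 2500 m: -6.9 × 0.8 km = -5.52°C, so T = 11.54°C.
Environment:
  Environment to 2500 m: -8.2 × 2.1 km = -17.22°C, so T = 12.58°C.
T_parcel − T_env = 11.54 − 12.58 = -1.04°C

-1.04°C (parcel cooler than environment)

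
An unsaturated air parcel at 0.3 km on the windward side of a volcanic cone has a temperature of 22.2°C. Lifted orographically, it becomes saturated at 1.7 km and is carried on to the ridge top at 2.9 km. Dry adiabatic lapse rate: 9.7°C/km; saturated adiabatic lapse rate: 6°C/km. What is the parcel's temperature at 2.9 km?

300–1700 m, dry: Δz = 1.4 km ⇒ ΔT = -13.58°C; T = 8.62°C
1700–2900 m, saturated: Δz = 1.2 km ⇒ ΔT = -7.2°C; T = 1.42°C

1.42°C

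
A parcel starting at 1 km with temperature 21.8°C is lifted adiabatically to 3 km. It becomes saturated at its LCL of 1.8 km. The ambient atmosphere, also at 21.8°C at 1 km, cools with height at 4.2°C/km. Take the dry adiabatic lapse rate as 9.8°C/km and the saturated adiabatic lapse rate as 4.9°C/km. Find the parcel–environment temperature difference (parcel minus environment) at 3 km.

-5.32°C (parcel cooler than environment)

Parcel:
  1000–1800 m, dry: Δz = 0.8 km ⇒ ΔT = -7.84°C; T = 13.96°C
  1800–3000 m, saturated: Δz = 1.2 km ⇒ ΔT = -5.88°C; T = 8.08°C
Environment:
  1000–3000 m, environment: Δz = 2 km ⇒ ΔT = -8.4°C; T = 13.4°C
T_parcel − T_env = 8.08 − 13.4 = -5.32°C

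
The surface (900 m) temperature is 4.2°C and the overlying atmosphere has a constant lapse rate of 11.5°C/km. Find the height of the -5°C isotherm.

1700 m

Height above start = (4.2 − (-5)) / 11.5 = 0.8 km
Altitude = 900 m + 800 m = 1700 m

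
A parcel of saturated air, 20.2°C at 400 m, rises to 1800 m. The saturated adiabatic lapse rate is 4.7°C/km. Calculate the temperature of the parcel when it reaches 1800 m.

13.62°C

Saturated adiabatic to 1800 m: -4.7 × 1.4 km = -6.58°C, so T = 13.62°C.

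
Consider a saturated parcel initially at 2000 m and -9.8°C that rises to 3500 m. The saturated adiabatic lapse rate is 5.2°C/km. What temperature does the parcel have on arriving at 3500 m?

2000–3500 m, saturated adiabatic: Δz = 1.5 km ⇒ ΔT = -7.8°C; T = -17.6°C

-17.6°C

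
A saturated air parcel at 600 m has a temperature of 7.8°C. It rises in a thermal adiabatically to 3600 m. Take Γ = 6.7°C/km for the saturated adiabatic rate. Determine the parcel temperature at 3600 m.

-12.3°C

From 600 m to 3600 m (saturated adiabatic): cools by 6.7 × 3 = 20.1°C, giving -12.3°C.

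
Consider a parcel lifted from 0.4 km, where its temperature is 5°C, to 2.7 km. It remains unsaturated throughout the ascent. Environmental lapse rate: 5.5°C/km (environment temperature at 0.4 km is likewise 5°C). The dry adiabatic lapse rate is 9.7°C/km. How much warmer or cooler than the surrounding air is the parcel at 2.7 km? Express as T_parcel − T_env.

Parcel:
  400–2700 m, dry: Δz = 2.3 km ⇒ ΔT = -22.31°C; T = -17.31°C
Environment:
  400–2700 m, environment: Δz = 2.3 km ⇒ ΔT = -12.65°C; T = -7.65°C
T_parcel − T_env = -17.31 − (-7.65) = -9.66°C

-9.66°C (parcel cooler than environment)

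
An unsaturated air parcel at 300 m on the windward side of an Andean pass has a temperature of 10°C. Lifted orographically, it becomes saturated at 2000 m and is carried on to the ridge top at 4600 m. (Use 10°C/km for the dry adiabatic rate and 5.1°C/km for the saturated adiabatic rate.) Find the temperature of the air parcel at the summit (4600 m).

-20.26°C

From 300 m to 2000 m (dry): cools by 10 × 1.7 = 17°C, giving -7°C.
From 2000 m to 4600 m (saturated): cools by 5.1 × 2.6 = 13.26°C, giving -20.26°C.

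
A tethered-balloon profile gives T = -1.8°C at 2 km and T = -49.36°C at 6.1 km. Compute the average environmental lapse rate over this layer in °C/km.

11.6°C/km

Γ = −ΔT/Δz = (-1.8 − (-49.36)) / (6100 − 2000) m
  = 47.56°C / 4.1 km = 11.6°C/km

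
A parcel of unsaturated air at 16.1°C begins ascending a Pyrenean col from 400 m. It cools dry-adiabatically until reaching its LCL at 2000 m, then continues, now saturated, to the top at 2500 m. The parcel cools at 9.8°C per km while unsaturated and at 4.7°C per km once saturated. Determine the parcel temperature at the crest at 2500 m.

400 → 2000 m (dry, 9.8°C/km): ΔT = -9.8 × 1.6 = -15.68°C → T = 0.42°C
2000 → 2500 m (saturated, 4.7°C/km): ΔT = -4.7 × 0.5 = -2.35°C → T = -1.93°C

-1.93°C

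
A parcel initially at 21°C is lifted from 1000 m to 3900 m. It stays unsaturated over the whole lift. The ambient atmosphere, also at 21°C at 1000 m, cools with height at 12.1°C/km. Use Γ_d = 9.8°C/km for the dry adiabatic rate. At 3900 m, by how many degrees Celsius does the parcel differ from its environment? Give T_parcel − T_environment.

Parcel:
  1000–3900 m, dry: Δz = 2.9 km ⇒ ΔT = -28.42°C; T = -7.42°C
Environment:
  1000–3900 m, environment: Δz = 2.9 km ⇒ ΔT = -35.09°C; T = -14.09°C
T_parcel − T_env = -7.42 − (-14.09) = +6.67°C

+6.67°C (parcel warmer than environment)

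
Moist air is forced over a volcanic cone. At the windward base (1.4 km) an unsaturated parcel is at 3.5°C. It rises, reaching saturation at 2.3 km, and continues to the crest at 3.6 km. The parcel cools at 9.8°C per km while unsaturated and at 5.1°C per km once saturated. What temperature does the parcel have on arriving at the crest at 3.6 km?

1400–2300 m, dry: Δz = 0.9 km ⇒ ΔT = -8.82°C; T = -5.32°C
2300–3600 m, saturated: Δz = 1.3 km ⇒ ΔT = -6.63°C; T = -11.95°C

-11.95°C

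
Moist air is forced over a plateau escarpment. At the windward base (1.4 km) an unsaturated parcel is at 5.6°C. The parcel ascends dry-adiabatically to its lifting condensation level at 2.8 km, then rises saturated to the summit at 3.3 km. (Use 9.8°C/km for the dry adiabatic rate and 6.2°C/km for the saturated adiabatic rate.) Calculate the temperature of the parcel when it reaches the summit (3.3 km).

1400–2800 m, dry: Δz = 1.4 km ⇒ ΔT = -13.72°C; T = -8.12°C
2800–3300 m, saturated: Δz = 0.5 km ⇒ ΔT = -3.1°C; T = -11.22°C

-11.22°C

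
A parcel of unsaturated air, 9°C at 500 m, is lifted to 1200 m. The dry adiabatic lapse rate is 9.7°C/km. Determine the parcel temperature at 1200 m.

2.21°C

500 → 1200 m (dry adiabatic, 9.7°C/km): ΔT = -9.7 × 0.7 = -6.79°C → T = 2.21°C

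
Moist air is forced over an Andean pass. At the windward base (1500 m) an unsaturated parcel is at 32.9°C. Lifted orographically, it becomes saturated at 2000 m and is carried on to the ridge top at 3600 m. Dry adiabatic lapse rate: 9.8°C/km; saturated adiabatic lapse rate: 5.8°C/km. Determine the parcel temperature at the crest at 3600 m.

18.72°C

1500–2000 m, dry: Δz = 0.5 km ⇒ ΔT = -4.9°C; T = 28°C
2000–3600 m, saturated: Δz = 1.6 km ⇒ ΔT = -9.28°C; T = 18.72°C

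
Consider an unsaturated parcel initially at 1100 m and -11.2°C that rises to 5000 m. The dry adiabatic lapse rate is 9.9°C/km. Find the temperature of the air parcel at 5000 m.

1100 → 5000 m (dry adiabatic, 9.9°C/km): ΔT = -9.9 × 3.9 = -38.61°C → T = -49.81°C

-49.81°C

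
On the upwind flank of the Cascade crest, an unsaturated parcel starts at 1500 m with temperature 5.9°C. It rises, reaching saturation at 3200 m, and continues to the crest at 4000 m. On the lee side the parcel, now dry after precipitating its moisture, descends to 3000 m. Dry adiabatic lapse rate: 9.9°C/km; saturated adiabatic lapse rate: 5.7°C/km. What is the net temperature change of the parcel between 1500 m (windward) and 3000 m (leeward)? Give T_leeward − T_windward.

-11.49°C

1500 → 3200 m (dry, 9.9°C/km): ΔT = -9.9 × 1.7 = -16.83°C → T = -10.93°C
3200 → 4000 m (saturated, 5.7°C/km): ΔT = -5.7 × 0.8 = -4.56°C → T = -15.49°C
4000 → 3000 m (dry descent, 9.9°C/km): ΔT = +9.9 × 1 = +9.9°C → T = -5.59°C
Net change vs windward start: -5.59 − 5.9 = -11.49°C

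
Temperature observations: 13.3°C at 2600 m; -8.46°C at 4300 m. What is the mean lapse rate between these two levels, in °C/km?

12.8°C/km

Γ = −ΔT/Δz = (13.3 − (-8.46)) / (4300 − 2600) m
  = 21.76°C / 1.7 km = 12.8°C/km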